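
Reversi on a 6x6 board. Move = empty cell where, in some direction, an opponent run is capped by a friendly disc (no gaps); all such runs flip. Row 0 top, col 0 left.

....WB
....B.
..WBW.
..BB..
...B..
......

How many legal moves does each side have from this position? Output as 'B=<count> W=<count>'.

Answer: B=7 W=2

Derivation:
-- B to move --
(0,3): flips 1 -> legal
(1,1): flips 1 -> legal
(1,2): flips 1 -> legal
(1,3): no bracket -> illegal
(1,5): flips 1 -> legal
(2,1): flips 1 -> legal
(2,5): flips 1 -> legal
(3,1): no bracket -> illegal
(3,4): flips 1 -> legal
(3,5): no bracket -> illegal
B mobility = 7
-- W to move --
(0,3): no bracket -> illegal
(1,2): no bracket -> illegal
(1,3): no bracket -> illegal
(1,5): no bracket -> illegal
(2,1): no bracket -> illegal
(2,5): no bracket -> illegal
(3,1): no bracket -> illegal
(3,4): no bracket -> illegal
(4,1): no bracket -> illegal
(4,2): flips 2 -> legal
(4,4): flips 1 -> legal
(5,2): no bracket -> illegal
(5,3): no bracket -> illegal
(5,4): no bracket -> illegal
W mobility = 2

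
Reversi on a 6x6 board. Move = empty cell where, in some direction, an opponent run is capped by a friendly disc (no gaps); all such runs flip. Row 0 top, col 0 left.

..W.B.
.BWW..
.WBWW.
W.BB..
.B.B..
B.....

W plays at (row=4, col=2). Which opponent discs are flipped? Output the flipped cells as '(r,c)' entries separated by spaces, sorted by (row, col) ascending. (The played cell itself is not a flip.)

Dir NW: first cell '.' (not opp) -> no flip
Dir N: opp run (3,2) (2,2) capped by W -> flip
Dir NE: opp run (3,3) capped by W -> flip
Dir W: opp run (4,1), next='.' -> no flip
Dir E: opp run (4,3), next='.' -> no flip
Dir SW: first cell '.' (not opp) -> no flip
Dir S: first cell '.' (not opp) -> no flip
Dir SE: first cell '.' (not opp) -> no flip

Answer: (2,2) (3,2) (3,3)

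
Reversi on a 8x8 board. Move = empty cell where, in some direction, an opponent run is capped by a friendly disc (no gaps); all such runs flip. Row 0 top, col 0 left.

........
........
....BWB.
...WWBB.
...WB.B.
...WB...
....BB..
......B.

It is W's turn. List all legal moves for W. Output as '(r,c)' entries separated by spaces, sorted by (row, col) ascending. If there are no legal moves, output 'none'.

(1,3): no bracket -> illegal
(1,4): flips 1 -> legal
(1,5): flips 1 -> legal
(1,6): no bracket -> illegal
(1,7): flips 3 -> legal
(2,3): flips 1 -> legal
(2,7): flips 1 -> legal
(3,7): flips 2 -> legal
(4,5): flips 2 -> legal
(4,7): flips 1 -> legal
(5,5): flips 2 -> legal
(5,6): no bracket -> illegal
(5,7): no bracket -> illegal
(6,3): no bracket -> illegal
(6,6): no bracket -> illegal
(6,7): no bracket -> illegal
(7,3): no bracket -> illegal
(7,4): flips 3 -> legal
(7,5): flips 1 -> legal
(7,7): no bracket -> illegal

Answer: (1,4) (1,5) (1,7) (2,3) (2,7) (3,7) (4,5) (4,7) (5,5) (7,4) (7,5)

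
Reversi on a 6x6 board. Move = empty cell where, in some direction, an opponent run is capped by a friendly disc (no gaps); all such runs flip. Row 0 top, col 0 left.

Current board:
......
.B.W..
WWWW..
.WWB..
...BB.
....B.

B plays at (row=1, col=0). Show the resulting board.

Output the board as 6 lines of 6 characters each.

Place B at (1,0); scan 8 dirs for brackets.
Dir NW: edge -> no flip
Dir N: first cell '.' (not opp) -> no flip
Dir NE: first cell '.' (not opp) -> no flip
Dir W: edge -> no flip
Dir E: first cell 'B' (not opp) -> no flip
Dir SW: edge -> no flip
Dir S: opp run (2,0), next='.' -> no flip
Dir SE: opp run (2,1) (3,2) capped by B -> flip
All flips: (2,1) (3,2)

Answer: ......
BB.W..
WBWW..
.WBB..
...BB.
....B.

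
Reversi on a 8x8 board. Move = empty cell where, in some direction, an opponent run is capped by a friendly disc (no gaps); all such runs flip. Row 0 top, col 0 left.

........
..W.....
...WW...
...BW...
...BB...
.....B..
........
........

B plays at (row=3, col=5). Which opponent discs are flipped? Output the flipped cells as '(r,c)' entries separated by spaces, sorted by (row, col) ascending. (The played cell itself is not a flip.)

Answer: (3,4)

Derivation:
Dir NW: opp run (2,4), next='.' -> no flip
Dir N: first cell '.' (not opp) -> no flip
Dir NE: first cell '.' (not opp) -> no flip
Dir W: opp run (3,4) capped by B -> flip
Dir E: first cell '.' (not opp) -> no flip
Dir SW: first cell 'B' (not opp) -> no flip
Dir S: first cell '.' (not opp) -> no flip
Dir SE: first cell '.' (not opp) -> no flip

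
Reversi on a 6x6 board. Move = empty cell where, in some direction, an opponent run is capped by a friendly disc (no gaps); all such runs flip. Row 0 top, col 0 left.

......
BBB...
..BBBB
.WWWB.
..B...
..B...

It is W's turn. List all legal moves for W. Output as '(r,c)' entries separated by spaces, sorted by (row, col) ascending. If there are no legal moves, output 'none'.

(0,0): flips 2 -> legal
(0,1): no bracket -> illegal
(0,2): flips 2 -> legal
(0,3): no bracket -> illegal
(1,3): flips 2 -> legal
(1,4): flips 1 -> legal
(1,5): flips 1 -> legal
(2,0): no bracket -> illegal
(2,1): no bracket -> illegal
(3,5): flips 1 -> legal
(4,1): no bracket -> illegal
(4,3): no bracket -> illegal
(4,4): no bracket -> illegal
(4,5): no bracket -> illegal
(5,1): flips 1 -> legal
(5,3): flips 1 -> legal

Answer: (0,0) (0,2) (1,3) (1,4) (1,5) (3,5) (5,1) (5,3)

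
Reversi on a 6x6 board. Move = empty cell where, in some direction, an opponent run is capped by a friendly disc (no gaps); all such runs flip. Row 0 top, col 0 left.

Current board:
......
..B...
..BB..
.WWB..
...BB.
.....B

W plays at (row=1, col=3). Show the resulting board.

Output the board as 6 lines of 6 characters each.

Place W at (1,3); scan 8 dirs for brackets.
Dir NW: first cell '.' (not opp) -> no flip
Dir N: first cell '.' (not opp) -> no flip
Dir NE: first cell '.' (not opp) -> no flip
Dir W: opp run (1,2), next='.' -> no flip
Dir E: first cell '.' (not opp) -> no flip
Dir SW: opp run (2,2) capped by W -> flip
Dir S: opp run (2,3) (3,3) (4,3), next='.' -> no flip
Dir SE: first cell '.' (not opp) -> no flip
All flips: (2,2)

Answer: ......
..BW..
..WB..
.WWB..
...BB.
.....B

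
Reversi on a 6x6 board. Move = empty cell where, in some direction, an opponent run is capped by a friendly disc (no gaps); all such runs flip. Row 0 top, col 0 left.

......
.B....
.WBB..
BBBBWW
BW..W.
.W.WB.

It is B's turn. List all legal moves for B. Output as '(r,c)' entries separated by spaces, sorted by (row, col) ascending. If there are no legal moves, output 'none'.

Answer: (1,0) (1,2) (2,0) (2,4) (4,2) (4,5) (5,0) (5,2) (5,5)

Derivation:
(1,0): flips 1 -> legal
(1,2): flips 1 -> legal
(2,0): flips 1 -> legal
(2,4): flips 2 -> legal
(2,5): no bracket -> illegal
(4,2): flips 1 -> legal
(4,3): no bracket -> illegal
(4,5): flips 1 -> legal
(5,0): flips 1 -> legal
(5,2): flips 2 -> legal
(5,5): flips 1 -> legal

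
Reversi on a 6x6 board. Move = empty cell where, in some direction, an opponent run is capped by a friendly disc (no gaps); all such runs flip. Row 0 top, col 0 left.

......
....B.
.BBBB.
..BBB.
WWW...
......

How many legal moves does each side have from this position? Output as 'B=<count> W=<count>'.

Answer: B=3 W=3

Derivation:
-- B to move --
(3,0): no bracket -> illegal
(3,1): no bracket -> illegal
(4,3): no bracket -> illegal
(5,0): flips 1 -> legal
(5,1): flips 1 -> legal
(5,2): flips 1 -> legal
(5,3): no bracket -> illegal
B mobility = 3
-- W to move --
(0,3): no bracket -> illegal
(0,4): no bracket -> illegal
(0,5): flips 3 -> legal
(1,0): no bracket -> illegal
(1,1): no bracket -> illegal
(1,2): flips 2 -> legal
(1,3): no bracket -> illegal
(1,5): flips 2 -> legal
(2,0): no bracket -> illegal
(2,5): no bracket -> illegal
(3,0): no bracket -> illegal
(3,1): no bracket -> illegal
(3,5): no bracket -> illegal
(4,3): no bracket -> illegal
(4,4): no bracket -> illegal
(4,5): no bracket -> illegal
W mobility = 3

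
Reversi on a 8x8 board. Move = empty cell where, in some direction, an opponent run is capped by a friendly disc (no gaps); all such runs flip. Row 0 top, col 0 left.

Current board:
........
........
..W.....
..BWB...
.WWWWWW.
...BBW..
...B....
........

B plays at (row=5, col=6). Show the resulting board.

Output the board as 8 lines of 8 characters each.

Place B at (5,6); scan 8 dirs for brackets.
Dir NW: opp run (4,5) capped by B -> flip
Dir N: opp run (4,6), next='.' -> no flip
Dir NE: first cell '.' (not opp) -> no flip
Dir W: opp run (5,5) capped by B -> flip
Dir E: first cell '.' (not opp) -> no flip
Dir SW: first cell '.' (not opp) -> no flip
Dir S: first cell '.' (not opp) -> no flip
Dir SE: first cell '.' (not opp) -> no flip
All flips: (4,5) (5,5)

Answer: ........
........
..W.....
..BWB...
.WWWWBW.
...BBBB.
...B....
........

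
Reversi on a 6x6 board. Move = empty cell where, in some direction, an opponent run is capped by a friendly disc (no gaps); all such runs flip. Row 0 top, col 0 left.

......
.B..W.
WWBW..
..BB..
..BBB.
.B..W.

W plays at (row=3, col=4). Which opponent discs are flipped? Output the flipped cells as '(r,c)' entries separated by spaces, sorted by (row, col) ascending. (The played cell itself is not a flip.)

Answer: (4,4)

Derivation:
Dir NW: first cell 'W' (not opp) -> no flip
Dir N: first cell '.' (not opp) -> no flip
Dir NE: first cell '.' (not opp) -> no flip
Dir W: opp run (3,3) (3,2), next='.' -> no flip
Dir E: first cell '.' (not opp) -> no flip
Dir SW: opp run (4,3), next='.' -> no flip
Dir S: opp run (4,4) capped by W -> flip
Dir SE: first cell '.' (not opp) -> no flip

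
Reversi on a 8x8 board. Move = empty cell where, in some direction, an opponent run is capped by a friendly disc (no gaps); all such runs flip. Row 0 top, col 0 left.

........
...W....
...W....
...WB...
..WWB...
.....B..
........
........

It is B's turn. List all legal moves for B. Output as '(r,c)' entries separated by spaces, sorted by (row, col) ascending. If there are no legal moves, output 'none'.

Answer: (1,2) (2,2) (3,2) (4,1) (5,2)

Derivation:
(0,2): no bracket -> illegal
(0,3): no bracket -> illegal
(0,4): no bracket -> illegal
(1,2): flips 1 -> legal
(1,4): no bracket -> illegal
(2,2): flips 1 -> legal
(2,4): no bracket -> illegal
(3,1): no bracket -> illegal
(3,2): flips 1 -> legal
(4,1): flips 2 -> legal
(5,1): no bracket -> illegal
(5,2): flips 1 -> legal
(5,3): no bracket -> illegal
(5,4): no bracket -> illegal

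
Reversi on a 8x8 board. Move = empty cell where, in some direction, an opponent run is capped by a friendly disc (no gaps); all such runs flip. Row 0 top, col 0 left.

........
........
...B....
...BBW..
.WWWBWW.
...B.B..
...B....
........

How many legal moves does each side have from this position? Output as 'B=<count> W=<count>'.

Answer: B=10 W=9

Derivation:
-- B to move --
(2,4): no bracket -> illegal
(2,5): flips 2 -> legal
(2,6): flips 1 -> legal
(3,0): no bracket -> illegal
(3,1): flips 1 -> legal
(3,2): no bracket -> illegal
(3,6): flips 1 -> legal
(3,7): flips 1 -> legal
(4,0): flips 3 -> legal
(4,7): flips 2 -> legal
(5,0): no bracket -> illegal
(5,1): flips 1 -> legal
(5,2): flips 1 -> legal
(5,4): no bracket -> illegal
(5,6): flips 1 -> legal
(5,7): no bracket -> illegal
B mobility = 10
-- W to move --
(1,2): flips 2 -> legal
(1,3): flips 2 -> legal
(1,4): no bracket -> illegal
(2,2): no bracket -> illegal
(2,4): flips 1 -> legal
(2,5): flips 1 -> legal
(3,2): flips 2 -> legal
(5,2): no bracket -> illegal
(5,4): no bracket -> illegal
(5,6): no bracket -> illegal
(6,2): flips 2 -> legal
(6,4): flips 2 -> legal
(6,5): flips 1 -> legal
(6,6): no bracket -> illegal
(7,2): no bracket -> illegal
(7,3): flips 2 -> legal
(7,4): no bracket -> illegal
W mobility = 9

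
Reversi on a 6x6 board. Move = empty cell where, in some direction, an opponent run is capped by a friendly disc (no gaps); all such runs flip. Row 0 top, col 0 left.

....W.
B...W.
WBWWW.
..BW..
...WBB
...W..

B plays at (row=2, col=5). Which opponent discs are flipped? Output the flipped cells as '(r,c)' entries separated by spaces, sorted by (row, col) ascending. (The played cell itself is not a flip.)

Dir NW: opp run (1,4), next='.' -> no flip
Dir N: first cell '.' (not opp) -> no flip
Dir NE: edge -> no flip
Dir W: opp run (2,4) (2,3) (2,2) capped by B -> flip
Dir E: edge -> no flip
Dir SW: first cell '.' (not opp) -> no flip
Dir S: first cell '.' (not opp) -> no flip
Dir SE: edge -> no flip

Answer: (2,2) (2,3) (2,4)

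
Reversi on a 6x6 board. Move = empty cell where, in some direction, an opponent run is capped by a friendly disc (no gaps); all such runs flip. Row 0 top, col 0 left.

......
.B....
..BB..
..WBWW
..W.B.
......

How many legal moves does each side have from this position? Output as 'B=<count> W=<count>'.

-- B to move --
(2,1): no bracket -> illegal
(2,4): flips 1 -> legal
(2,5): no bracket -> illegal
(3,1): flips 1 -> legal
(4,1): flips 1 -> legal
(4,3): no bracket -> illegal
(4,5): flips 1 -> legal
(5,1): flips 1 -> legal
(5,2): flips 2 -> legal
(5,3): no bracket -> illegal
B mobility = 6
-- W to move --
(0,0): no bracket -> illegal
(0,1): no bracket -> illegal
(0,2): no bracket -> illegal
(1,0): no bracket -> illegal
(1,2): flips 2 -> legal
(1,3): no bracket -> illegal
(1,4): flips 1 -> legal
(2,0): no bracket -> illegal
(2,1): no bracket -> illegal
(2,4): flips 1 -> legal
(3,1): no bracket -> illegal
(4,3): no bracket -> illegal
(4,5): no bracket -> illegal
(5,3): flips 1 -> legal
(5,4): flips 1 -> legal
(5,5): no bracket -> illegal
W mobility = 5

Answer: B=6 W=5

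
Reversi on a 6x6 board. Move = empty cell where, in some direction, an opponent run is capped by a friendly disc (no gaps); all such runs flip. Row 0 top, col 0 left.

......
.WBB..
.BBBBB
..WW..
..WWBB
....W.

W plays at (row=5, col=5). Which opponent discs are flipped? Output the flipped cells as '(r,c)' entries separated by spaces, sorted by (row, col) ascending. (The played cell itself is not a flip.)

Dir NW: opp run (4,4) capped by W -> flip
Dir N: opp run (4,5), next='.' -> no flip
Dir NE: edge -> no flip
Dir W: first cell 'W' (not opp) -> no flip
Dir E: edge -> no flip
Dir SW: edge -> no flip
Dir S: edge -> no flip
Dir SE: edge -> no flip

Answer: (4,4)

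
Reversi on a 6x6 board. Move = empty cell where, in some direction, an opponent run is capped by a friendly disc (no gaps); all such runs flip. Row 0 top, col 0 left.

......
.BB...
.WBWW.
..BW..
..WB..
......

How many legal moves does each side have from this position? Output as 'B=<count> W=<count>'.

-- B to move --
(1,0): flips 1 -> legal
(1,3): flips 2 -> legal
(1,4): flips 1 -> legal
(1,5): no bracket -> illegal
(2,0): flips 1 -> legal
(2,5): flips 2 -> legal
(3,0): flips 1 -> legal
(3,1): flips 1 -> legal
(3,4): flips 2 -> legal
(3,5): no bracket -> illegal
(4,1): flips 1 -> legal
(4,4): flips 1 -> legal
(5,1): no bracket -> illegal
(5,2): flips 1 -> legal
(5,3): no bracket -> illegal
B mobility = 11
-- W to move --
(0,0): flips 2 -> legal
(0,1): flips 2 -> legal
(0,2): flips 3 -> legal
(0,3): flips 1 -> legal
(1,0): no bracket -> illegal
(1,3): no bracket -> illegal
(2,0): no bracket -> illegal
(3,1): flips 1 -> legal
(3,4): no bracket -> illegal
(4,1): flips 1 -> legal
(4,4): flips 1 -> legal
(5,2): no bracket -> illegal
(5,3): flips 1 -> legal
(5,4): flips 2 -> legal
W mobility = 9

Answer: B=11 W=9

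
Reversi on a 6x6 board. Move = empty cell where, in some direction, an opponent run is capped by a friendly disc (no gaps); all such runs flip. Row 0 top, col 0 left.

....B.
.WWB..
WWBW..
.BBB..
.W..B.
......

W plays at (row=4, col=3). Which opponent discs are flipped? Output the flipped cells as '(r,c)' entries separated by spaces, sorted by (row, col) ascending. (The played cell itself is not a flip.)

Answer: (3,2) (3,3)

Derivation:
Dir NW: opp run (3,2) capped by W -> flip
Dir N: opp run (3,3) capped by W -> flip
Dir NE: first cell '.' (not opp) -> no flip
Dir W: first cell '.' (not opp) -> no flip
Dir E: opp run (4,4), next='.' -> no flip
Dir SW: first cell '.' (not opp) -> no flip
Dir S: first cell '.' (not opp) -> no flip
Dir SE: first cell '.' (not opp) -> no flip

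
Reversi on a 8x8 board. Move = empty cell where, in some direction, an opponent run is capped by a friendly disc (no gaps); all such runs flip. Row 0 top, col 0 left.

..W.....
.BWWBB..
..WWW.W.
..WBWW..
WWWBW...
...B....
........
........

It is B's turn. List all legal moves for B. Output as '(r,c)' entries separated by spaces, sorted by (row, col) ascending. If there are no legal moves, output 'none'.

Answer: (0,3) (1,7) (2,1) (2,5) (3,1) (3,6) (3,7) (4,5) (5,0) (5,1) (5,4) (5,5)

Derivation:
(0,1): no bracket -> illegal
(0,3): flips 2 -> legal
(0,4): no bracket -> illegal
(1,6): no bracket -> illegal
(1,7): flips 3 -> legal
(2,1): flips 1 -> legal
(2,5): flips 1 -> legal
(2,7): no bracket -> illegal
(3,0): no bracket -> illegal
(3,1): flips 2 -> legal
(3,6): flips 2 -> legal
(3,7): flips 1 -> legal
(4,5): flips 1 -> legal
(4,6): no bracket -> illegal
(5,0): flips 3 -> legal
(5,1): flips 1 -> legal
(5,2): no bracket -> illegal
(5,4): flips 3 -> legal
(5,5): flips 1 -> legal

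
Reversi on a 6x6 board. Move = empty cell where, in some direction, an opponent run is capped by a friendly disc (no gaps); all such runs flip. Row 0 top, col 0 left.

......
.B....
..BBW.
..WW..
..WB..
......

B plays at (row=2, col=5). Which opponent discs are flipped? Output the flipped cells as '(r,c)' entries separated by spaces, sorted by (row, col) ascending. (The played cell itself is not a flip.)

Dir NW: first cell '.' (not opp) -> no flip
Dir N: first cell '.' (not opp) -> no flip
Dir NE: edge -> no flip
Dir W: opp run (2,4) capped by B -> flip
Dir E: edge -> no flip
Dir SW: first cell '.' (not opp) -> no flip
Dir S: first cell '.' (not opp) -> no flip
Dir SE: edge -> no flip

Answer: (2,4)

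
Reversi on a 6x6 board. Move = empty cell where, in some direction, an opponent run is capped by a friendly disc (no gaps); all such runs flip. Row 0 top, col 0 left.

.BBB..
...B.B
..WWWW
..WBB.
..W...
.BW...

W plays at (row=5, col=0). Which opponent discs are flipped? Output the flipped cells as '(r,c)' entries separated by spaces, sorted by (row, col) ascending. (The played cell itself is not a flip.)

Dir NW: edge -> no flip
Dir N: first cell '.' (not opp) -> no flip
Dir NE: first cell '.' (not opp) -> no flip
Dir W: edge -> no flip
Dir E: opp run (5,1) capped by W -> flip
Dir SW: edge -> no flip
Dir S: edge -> no flip
Dir SE: edge -> no flip

Answer: (5,1)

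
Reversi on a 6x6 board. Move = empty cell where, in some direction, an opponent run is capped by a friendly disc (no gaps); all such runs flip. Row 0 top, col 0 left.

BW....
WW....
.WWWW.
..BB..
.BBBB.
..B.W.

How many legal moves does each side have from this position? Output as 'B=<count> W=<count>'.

-- B to move --
(0,2): flips 1 -> legal
(1,2): flips 1 -> legal
(1,3): flips 1 -> legal
(1,4): flips 1 -> legal
(1,5): flips 1 -> legal
(2,0): flips 1 -> legal
(2,5): no bracket -> illegal
(3,0): no bracket -> illegal
(3,1): no bracket -> illegal
(3,4): no bracket -> illegal
(3,5): no bracket -> illegal
(4,5): no bracket -> illegal
(5,3): no bracket -> illegal
(5,5): no bracket -> illegal
B mobility = 6
-- W to move --
(3,0): no bracket -> illegal
(3,1): no bracket -> illegal
(3,4): flips 1 -> legal
(3,5): no bracket -> illegal
(4,0): no bracket -> illegal
(4,5): no bracket -> illegal
(5,0): flips 2 -> legal
(5,1): flips 2 -> legal
(5,3): flips 2 -> legal
(5,5): flips 2 -> legal
W mobility = 5

Answer: B=6 W=5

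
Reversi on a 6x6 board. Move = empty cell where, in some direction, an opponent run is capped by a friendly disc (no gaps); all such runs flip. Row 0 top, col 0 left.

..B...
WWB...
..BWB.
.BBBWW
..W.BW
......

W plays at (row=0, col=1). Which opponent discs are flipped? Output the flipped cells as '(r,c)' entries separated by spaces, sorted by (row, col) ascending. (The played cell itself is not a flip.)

Answer: (1,2)

Derivation:
Dir NW: edge -> no flip
Dir N: edge -> no flip
Dir NE: edge -> no flip
Dir W: first cell '.' (not opp) -> no flip
Dir E: opp run (0,2), next='.' -> no flip
Dir SW: first cell 'W' (not opp) -> no flip
Dir S: first cell 'W' (not opp) -> no flip
Dir SE: opp run (1,2) capped by W -> flip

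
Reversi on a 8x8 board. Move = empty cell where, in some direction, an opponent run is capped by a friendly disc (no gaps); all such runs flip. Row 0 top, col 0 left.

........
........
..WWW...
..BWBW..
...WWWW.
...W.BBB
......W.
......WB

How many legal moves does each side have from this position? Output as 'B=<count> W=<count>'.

-- B to move --
(1,1): flips 3 -> legal
(1,2): flips 2 -> legal
(1,3): flips 3 -> legal
(1,4): flips 2 -> legal
(1,5): no bracket -> illegal
(2,1): no bracket -> illegal
(2,5): flips 2 -> legal
(2,6): no bracket -> illegal
(3,1): no bracket -> illegal
(3,6): flips 2 -> legal
(3,7): flips 1 -> legal
(4,2): no bracket -> illegal
(4,7): no bracket -> illegal
(5,2): flips 1 -> legal
(5,4): flips 2 -> legal
(6,2): no bracket -> illegal
(6,3): no bracket -> illegal
(6,4): no bracket -> illegal
(6,5): no bracket -> illegal
(6,7): no bracket -> illegal
(7,5): flips 2 -> legal
B mobility = 10
-- W to move --
(2,1): flips 1 -> legal
(2,5): flips 1 -> legal
(3,1): flips 1 -> legal
(4,1): flips 1 -> legal
(4,2): flips 1 -> legal
(4,7): no bracket -> illegal
(5,4): no bracket -> illegal
(6,4): flips 1 -> legal
(6,5): flips 1 -> legal
(6,7): flips 1 -> legal
W mobility = 8

Answer: B=10 W=8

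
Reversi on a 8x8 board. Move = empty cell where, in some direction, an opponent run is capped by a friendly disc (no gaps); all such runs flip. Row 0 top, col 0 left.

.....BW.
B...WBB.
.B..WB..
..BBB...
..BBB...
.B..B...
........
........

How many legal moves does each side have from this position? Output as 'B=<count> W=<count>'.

Answer: B=5 W=6

Derivation:
-- B to move --
(0,3): flips 1 -> legal
(0,4): flips 2 -> legal
(0,7): flips 1 -> legal
(1,3): flips 1 -> legal
(1,7): no bracket -> illegal
(2,3): flips 2 -> legal
(3,5): no bracket -> illegal
B mobility = 5
-- W to move --
(0,0): no bracket -> illegal
(0,1): no bracket -> illegal
(0,4): flips 1 -> legal
(0,7): no bracket -> illegal
(1,1): no bracket -> illegal
(1,2): no bracket -> illegal
(1,7): flips 2 -> legal
(2,0): no bracket -> illegal
(2,2): no bracket -> illegal
(2,3): no bracket -> illegal
(2,6): flips 2 -> legal
(2,7): no bracket -> illegal
(3,0): no bracket -> illegal
(3,1): no bracket -> illegal
(3,5): no bracket -> illegal
(3,6): flips 1 -> legal
(4,0): no bracket -> illegal
(4,1): no bracket -> illegal
(4,5): no bracket -> illegal
(5,0): no bracket -> illegal
(5,2): no bracket -> illegal
(5,3): no bracket -> illegal
(5,5): no bracket -> illegal
(6,0): flips 3 -> legal
(6,1): no bracket -> illegal
(6,2): no bracket -> illegal
(6,3): no bracket -> illegal
(6,4): flips 3 -> legal
(6,5): no bracket -> illegal
W mobility = 6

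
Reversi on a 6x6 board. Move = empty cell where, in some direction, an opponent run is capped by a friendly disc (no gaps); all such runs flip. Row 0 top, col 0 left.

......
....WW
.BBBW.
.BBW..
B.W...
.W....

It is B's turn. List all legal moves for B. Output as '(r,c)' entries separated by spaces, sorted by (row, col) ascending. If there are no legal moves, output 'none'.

Answer: (0,5) (2,5) (3,4) (4,3) (4,4) (5,2) (5,3)

Derivation:
(0,3): no bracket -> illegal
(0,4): no bracket -> illegal
(0,5): flips 1 -> legal
(1,3): no bracket -> illegal
(2,5): flips 1 -> legal
(3,4): flips 1 -> legal
(3,5): no bracket -> illegal
(4,1): no bracket -> illegal
(4,3): flips 1 -> legal
(4,4): flips 1 -> legal
(5,0): no bracket -> illegal
(5,2): flips 1 -> legal
(5,3): flips 1 -> legal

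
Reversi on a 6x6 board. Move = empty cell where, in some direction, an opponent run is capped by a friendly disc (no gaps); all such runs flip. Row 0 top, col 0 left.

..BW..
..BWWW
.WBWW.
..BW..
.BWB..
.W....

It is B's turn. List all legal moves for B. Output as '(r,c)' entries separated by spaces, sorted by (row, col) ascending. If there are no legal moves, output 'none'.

(0,4): flips 2 -> legal
(0,5): flips 2 -> legal
(1,0): flips 1 -> legal
(1,1): no bracket -> illegal
(2,0): flips 1 -> legal
(2,5): flips 2 -> legal
(3,0): flips 1 -> legal
(3,1): no bracket -> illegal
(3,4): flips 2 -> legal
(3,5): flips 2 -> legal
(4,0): no bracket -> illegal
(4,4): flips 1 -> legal
(5,0): no bracket -> illegal
(5,2): flips 1 -> legal
(5,3): no bracket -> illegal

Answer: (0,4) (0,5) (1,0) (2,0) (2,5) (3,0) (3,4) (3,5) (4,4) (5,2)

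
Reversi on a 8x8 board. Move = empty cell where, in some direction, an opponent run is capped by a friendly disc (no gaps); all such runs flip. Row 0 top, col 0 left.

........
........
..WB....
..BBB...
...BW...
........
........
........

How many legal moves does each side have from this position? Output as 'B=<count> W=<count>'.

-- B to move --
(1,1): flips 1 -> legal
(1,2): flips 1 -> legal
(1,3): no bracket -> illegal
(2,1): flips 1 -> legal
(3,1): no bracket -> illegal
(3,5): no bracket -> illegal
(4,5): flips 1 -> legal
(5,3): no bracket -> illegal
(5,4): flips 1 -> legal
(5,5): flips 1 -> legal
B mobility = 6
-- W to move --
(1,2): no bracket -> illegal
(1,3): no bracket -> illegal
(1,4): no bracket -> illegal
(2,1): no bracket -> illegal
(2,4): flips 2 -> legal
(2,5): no bracket -> illegal
(3,1): no bracket -> illegal
(3,5): no bracket -> illegal
(4,1): no bracket -> illegal
(4,2): flips 2 -> legal
(4,5): no bracket -> illegal
(5,2): no bracket -> illegal
(5,3): no bracket -> illegal
(5,4): no bracket -> illegal
W mobility = 2

Answer: B=6 W=2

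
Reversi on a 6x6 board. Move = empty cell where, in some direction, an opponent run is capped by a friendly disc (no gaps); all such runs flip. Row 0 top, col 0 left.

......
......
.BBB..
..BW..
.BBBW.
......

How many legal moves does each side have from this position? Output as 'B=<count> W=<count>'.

-- B to move --
(2,4): flips 1 -> legal
(3,4): flips 1 -> legal
(3,5): no bracket -> illegal
(4,5): flips 1 -> legal
(5,3): no bracket -> illegal
(5,4): no bracket -> illegal
(5,5): flips 2 -> legal
B mobility = 4
-- W to move --
(1,0): no bracket -> illegal
(1,1): flips 1 -> legal
(1,2): no bracket -> illegal
(1,3): flips 1 -> legal
(1,4): no bracket -> illegal
(2,0): no bracket -> illegal
(2,4): no bracket -> illegal
(3,0): no bracket -> illegal
(3,1): flips 1 -> legal
(3,4): no bracket -> illegal
(4,0): flips 3 -> legal
(5,0): no bracket -> illegal
(5,1): flips 1 -> legal
(5,2): no bracket -> illegal
(5,3): flips 1 -> legal
(5,4): no bracket -> illegal
W mobility = 6

Answer: B=4 W=6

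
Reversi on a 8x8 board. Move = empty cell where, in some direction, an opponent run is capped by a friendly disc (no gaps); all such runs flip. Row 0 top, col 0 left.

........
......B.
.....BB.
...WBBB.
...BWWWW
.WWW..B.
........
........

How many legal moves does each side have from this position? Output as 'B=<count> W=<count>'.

Answer: B=8 W=13

Derivation:
-- B to move --
(2,2): no bracket -> illegal
(2,3): flips 1 -> legal
(2,4): no bracket -> illegal
(3,2): flips 1 -> legal
(3,7): no bracket -> illegal
(4,0): no bracket -> illegal
(4,1): no bracket -> illegal
(4,2): no bracket -> illegal
(5,0): no bracket -> illegal
(5,4): flips 2 -> legal
(5,5): flips 1 -> legal
(5,7): flips 1 -> legal
(6,0): no bracket -> illegal
(6,1): flips 1 -> legal
(6,2): flips 2 -> legal
(6,3): flips 1 -> legal
(6,4): no bracket -> illegal
B mobility = 8
-- W to move --
(0,5): no bracket -> illegal
(0,6): flips 3 -> legal
(0,7): flips 4 -> legal
(1,4): flips 2 -> legal
(1,5): flips 2 -> legal
(1,7): flips 2 -> legal
(2,3): flips 1 -> legal
(2,4): flips 2 -> legal
(2,7): flips 1 -> legal
(3,2): no bracket -> illegal
(3,7): flips 3 -> legal
(4,2): flips 1 -> legal
(5,4): no bracket -> illegal
(5,5): no bracket -> illegal
(5,7): no bracket -> illegal
(6,5): flips 1 -> legal
(6,6): flips 1 -> legal
(6,7): flips 1 -> legal
W mobility = 13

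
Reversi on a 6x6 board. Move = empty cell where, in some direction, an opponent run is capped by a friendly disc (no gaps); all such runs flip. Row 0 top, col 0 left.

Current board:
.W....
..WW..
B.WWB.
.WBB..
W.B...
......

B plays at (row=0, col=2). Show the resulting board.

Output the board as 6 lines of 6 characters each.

Answer: .WB...
..BB..
B.BWB.
.WBB..
W.B...
......

Derivation:
Place B at (0,2); scan 8 dirs for brackets.
Dir NW: edge -> no flip
Dir N: edge -> no flip
Dir NE: edge -> no flip
Dir W: opp run (0,1), next='.' -> no flip
Dir E: first cell '.' (not opp) -> no flip
Dir SW: first cell '.' (not opp) -> no flip
Dir S: opp run (1,2) (2,2) capped by B -> flip
Dir SE: opp run (1,3) capped by B -> flip
All flips: (1,2) (1,3) (2,2)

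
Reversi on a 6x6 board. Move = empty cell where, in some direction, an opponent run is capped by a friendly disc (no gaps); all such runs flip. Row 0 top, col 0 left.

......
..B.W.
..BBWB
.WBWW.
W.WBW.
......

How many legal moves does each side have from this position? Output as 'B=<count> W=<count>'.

-- B to move --
(0,3): flips 1 -> legal
(0,4): no bracket -> illegal
(0,5): flips 1 -> legal
(1,3): no bracket -> illegal
(1,5): no bracket -> illegal
(2,0): no bracket -> illegal
(2,1): no bracket -> illegal
(3,0): flips 1 -> legal
(3,5): flips 2 -> legal
(4,1): flips 1 -> legal
(4,5): flips 2 -> legal
(5,0): no bracket -> illegal
(5,1): no bracket -> illegal
(5,2): flips 1 -> legal
(5,3): no bracket -> illegal
(5,4): no bracket -> illegal
(5,5): flips 2 -> legal
B mobility = 8
-- W to move --
(0,1): flips 2 -> legal
(0,2): flips 3 -> legal
(0,3): no bracket -> illegal
(1,1): flips 1 -> legal
(1,3): flips 2 -> legal
(1,5): no bracket -> illegal
(2,1): flips 2 -> legal
(3,5): no bracket -> illegal
(4,1): flips 2 -> legal
(5,2): flips 1 -> legal
(5,3): flips 1 -> legal
(5,4): no bracket -> illegal
W mobility = 8

Answer: B=8 W=8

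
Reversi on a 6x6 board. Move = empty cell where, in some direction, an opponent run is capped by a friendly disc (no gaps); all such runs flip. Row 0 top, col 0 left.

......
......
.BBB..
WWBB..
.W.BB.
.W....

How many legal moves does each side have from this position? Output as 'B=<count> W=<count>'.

Answer: B=2 W=5

Derivation:
-- B to move --
(2,0): no bracket -> illegal
(4,0): flips 1 -> legal
(4,2): no bracket -> illegal
(5,0): flips 1 -> legal
(5,2): no bracket -> illegal
B mobility = 2
-- W to move --
(1,0): no bracket -> illegal
(1,1): flips 1 -> legal
(1,2): flips 1 -> legal
(1,3): flips 1 -> legal
(1,4): flips 2 -> legal
(2,0): no bracket -> illegal
(2,4): no bracket -> illegal
(3,4): flips 2 -> legal
(3,5): no bracket -> illegal
(4,2): no bracket -> illegal
(4,5): no bracket -> illegal
(5,2): no bracket -> illegal
(5,3): no bracket -> illegal
(5,4): no bracket -> illegal
(5,5): no bracket -> illegal
W mobility = 5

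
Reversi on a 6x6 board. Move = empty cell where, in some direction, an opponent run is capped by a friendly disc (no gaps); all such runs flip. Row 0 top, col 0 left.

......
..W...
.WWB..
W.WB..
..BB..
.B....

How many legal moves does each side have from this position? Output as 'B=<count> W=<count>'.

-- B to move --
(0,1): flips 1 -> legal
(0,2): flips 3 -> legal
(0,3): no bracket -> illegal
(1,0): flips 2 -> legal
(1,1): flips 1 -> legal
(1,3): no bracket -> illegal
(2,0): flips 2 -> legal
(3,1): flips 1 -> legal
(4,0): no bracket -> illegal
(4,1): flips 1 -> legal
B mobility = 7
-- W to move --
(1,3): no bracket -> illegal
(1,4): flips 1 -> legal
(2,4): flips 1 -> legal
(3,1): no bracket -> illegal
(3,4): flips 2 -> legal
(4,0): no bracket -> illegal
(4,1): no bracket -> illegal
(4,4): flips 1 -> legal
(5,0): no bracket -> illegal
(5,2): flips 1 -> legal
(5,3): no bracket -> illegal
(5,4): flips 1 -> legal
W mobility = 6

Answer: B=7 W=6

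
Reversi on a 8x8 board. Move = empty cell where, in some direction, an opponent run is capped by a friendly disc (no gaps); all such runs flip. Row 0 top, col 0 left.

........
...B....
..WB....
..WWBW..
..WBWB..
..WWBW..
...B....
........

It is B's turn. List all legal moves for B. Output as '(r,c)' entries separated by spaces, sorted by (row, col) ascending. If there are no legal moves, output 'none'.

Answer: (2,1) (2,5) (3,1) (3,6) (4,1) (5,1) (5,6) (6,1) (6,5)

Derivation:
(1,1): no bracket -> illegal
(1,2): no bracket -> illegal
(2,1): flips 2 -> legal
(2,4): no bracket -> illegal
(2,5): flips 1 -> legal
(2,6): no bracket -> illegal
(3,1): flips 3 -> legal
(3,6): flips 1 -> legal
(4,1): flips 3 -> legal
(4,6): no bracket -> illegal
(5,1): flips 2 -> legal
(5,6): flips 1 -> legal
(6,1): flips 1 -> legal
(6,2): no bracket -> illegal
(6,4): no bracket -> illegal
(6,5): flips 1 -> legal
(6,6): no bracket -> illegal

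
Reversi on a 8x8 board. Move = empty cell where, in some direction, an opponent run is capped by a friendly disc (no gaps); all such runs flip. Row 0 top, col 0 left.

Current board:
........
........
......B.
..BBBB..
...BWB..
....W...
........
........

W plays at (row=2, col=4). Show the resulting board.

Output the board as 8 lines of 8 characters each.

Answer: ........
........
....W.B.
..BBWB..
...BWB..
....W...
........
........

Derivation:
Place W at (2,4); scan 8 dirs for brackets.
Dir NW: first cell '.' (not opp) -> no flip
Dir N: first cell '.' (not opp) -> no flip
Dir NE: first cell '.' (not opp) -> no flip
Dir W: first cell '.' (not opp) -> no flip
Dir E: first cell '.' (not opp) -> no flip
Dir SW: opp run (3,3), next='.' -> no flip
Dir S: opp run (3,4) capped by W -> flip
Dir SE: opp run (3,5), next='.' -> no flip
All flips: (3,4)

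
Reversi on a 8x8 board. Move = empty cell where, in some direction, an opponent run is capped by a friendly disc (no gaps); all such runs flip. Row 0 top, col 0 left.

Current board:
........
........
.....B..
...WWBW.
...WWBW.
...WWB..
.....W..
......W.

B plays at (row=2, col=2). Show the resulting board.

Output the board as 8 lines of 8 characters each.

Answer: ........
........
..B..B..
...BWBW.
...WBBW.
...WWB..
.....W..
......W.

Derivation:
Place B at (2,2); scan 8 dirs for brackets.
Dir NW: first cell '.' (not opp) -> no flip
Dir N: first cell '.' (not opp) -> no flip
Dir NE: first cell '.' (not opp) -> no flip
Dir W: first cell '.' (not opp) -> no flip
Dir E: first cell '.' (not opp) -> no flip
Dir SW: first cell '.' (not opp) -> no flip
Dir S: first cell '.' (not opp) -> no flip
Dir SE: opp run (3,3) (4,4) capped by B -> flip
All flips: (3,3) (4,4)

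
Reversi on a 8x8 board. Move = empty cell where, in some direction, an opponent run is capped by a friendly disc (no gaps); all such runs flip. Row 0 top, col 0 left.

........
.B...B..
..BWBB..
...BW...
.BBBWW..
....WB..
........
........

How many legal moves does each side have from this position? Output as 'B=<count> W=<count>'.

-- B to move --
(1,2): no bracket -> illegal
(1,3): flips 1 -> legal
(1,4): no bracket -> illegal
(3,2): no bracket -> illegal
(3,5): flips 2 -> legal
(3,6): no bracket -> illegal
(4,6): flips 2 -> legal
(5,3): flips 1 -> legal
(5,6): no bracket -> illegal
(6,3): no bracket -> illegal
(6,4): flips 3 -> legal
(6,5): flips 1 -> legal
B mobility = 6
-- W to move --
(0,0): flips 3 -> legal
(0,1): no bracket -> illegal
(0,2): no bracket -> illegal
(0,4): no bracket -> illegal
(0,5): no bracket -> illegal
(0,6): no bracket -> illegal
(1,0): no bracket -> illegal
(1,2): no bracket -> illegal
(1,3): no bracket -> illegal
(1,4): flips 1 -> legal
(1,6): flips 1 -> legal
(2,0): no bracket -> illegal
(2,1): flips 1 -> legal
(2,6): flips 2 -> legal
(3,0): no bracket -> illegal
(3,1): no bracket -> illegal
(3,2): flips 2 -> legal
(3,5): no bracket -> illegal
(3,6): no bracket -> illegal
(4,0): flips 3 -> legal
(4,6): no bracket -> illegal
(5,0): no bracket -> illegal
(5,1): no bracket -> illegal
(5,2): flips 1 -> legal
(5,3): flips 2 -> legal
(5,6): flips 1 -> legal
(6,4): no bracket -> illegal
(6,5): flips 1 -> legal
(6,6): flips 1 -> legal
W mobility = 12

Answer: B=6 W=12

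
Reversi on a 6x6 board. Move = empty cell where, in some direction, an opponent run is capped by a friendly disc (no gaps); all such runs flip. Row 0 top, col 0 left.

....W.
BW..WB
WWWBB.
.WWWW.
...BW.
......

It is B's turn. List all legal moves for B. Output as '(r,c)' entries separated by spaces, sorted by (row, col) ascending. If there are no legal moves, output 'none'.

(0,0): no bracket -> illegal
(0,1): no bracket -> illegal
(0,2): no bracket -> illegal
(0,3): no bracket -> illegal
(0,5): flips 1 -> legal
(1,2): flips 1 -> legal
(1,3): flips 1 -> legal
(2,5): flips 1 -> legal
(3,0): flips 1 -> legal
(3,5): no bracket -> illegal
(4,0): no bracket -> illegal
(4,1): flips 1 -> legal
(4,2): flips 1 -> legal
(4,5): flips 2 -> legal
(5,3): no bracket -> illegal
(5,4): flips 2 -> legal
(5,5): no bracket -> illegal

Answer: (0,5) (1,2) (1,3) (2,5) (3,0) (4,1) (4,2) (4,5) (5,4)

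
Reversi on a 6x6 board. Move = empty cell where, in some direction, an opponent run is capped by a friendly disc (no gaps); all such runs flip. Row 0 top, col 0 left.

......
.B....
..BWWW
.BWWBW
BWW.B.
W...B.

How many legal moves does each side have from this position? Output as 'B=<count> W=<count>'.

-- B to move --
(1,2): flips 1 -> legal
(1,3): no bracket -> illegal
(1,4): flips 1 -> legal
(1,5): no bracket -> illegal
(2,1): no bracket -> illegal
(3,0): no bracket -> illegal
(4,3): flips 2 -> legal
(4,5): no bracket -> illegal
(5,1): flips 1 -> legal
(5,2): flips 2 -> legal
(5,3): flips 1 -> legal
B mobility = 6
-- W to move --
(0,0): flips 2 -> legal
(0,1): no bracket -> illegal
(0,2): no bracket -> illegal
(1,0): no bracket -> illegal
(1,2): flips 1 -> legal
(1,3): no bracket -> illegal
(2,0): flips 1 -> legal
(2,1): flips 2 -> legal
(3,0): flips 2 -> legal
(4,3): flips 1 -> legal
(4,5): flips 1 -> legal
(5,1): no bracket -> illegal
(5,3): flips 1 -> legal
(5,5): flips 1 -> legal
W mobility = 9

Answer: B=6 W=9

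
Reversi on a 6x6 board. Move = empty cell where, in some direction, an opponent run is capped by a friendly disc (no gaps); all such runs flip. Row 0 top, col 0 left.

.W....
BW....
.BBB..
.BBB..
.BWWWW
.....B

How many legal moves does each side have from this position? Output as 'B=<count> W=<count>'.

-- B to move --
(0,0): flips 1 -> legal
(0,2): no bracket -> illegal
(1,2): flips 1 -> legal
(2,0): no bracket -> illegal
(3,4): no bracket -> illegal
(3,5): flips 1 -> legal
(5,1): flips 1 -> legal
(5,2): flips 1 -> legal
(5,3): flips 2 -> legal
(5,4): flips 1 -> legal
B mobility = 7
-- W to move --
(0,0): no bracket -> illegal
(1,2): flips 2 -> legal
(1,3): flips 2 -> legal
(1,4): no bracket -> illegal
(2,0): flips 1 -> legal
(2,4): flips 1 -> legal
(3,0): no bracket -> illegal
(3,4): no bracket -> illegal
(4,0): flips 1 -> legal
(5,0): no bracket -> illegal
(5,1): flips 3 -> legal
(5,2): no bracket -> illegal
(5,4): no bracket -> illegal
W mobility = 6

Answer: B=7 W=6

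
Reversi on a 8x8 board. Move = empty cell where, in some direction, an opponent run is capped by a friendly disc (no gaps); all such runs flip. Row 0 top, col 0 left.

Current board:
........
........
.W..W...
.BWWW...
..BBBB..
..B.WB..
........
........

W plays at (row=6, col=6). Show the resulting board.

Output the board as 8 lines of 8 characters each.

Answer: ........
........
.W..W...
.BWWW...
..BBWB..
..B.WW..
......W.
........

Derivation:
Place W at (6,6); scan 8 dirs for brackets.
Dir NW: opp run (5,5) (4,4) capped by W -> flip
Dir N: first cell '.' (not opp) -> no flip
Dir NE: first cell '.' (not opp) -> no flip
Dir W: first cell '.' (not opp) -> no flip
Dir E: first cell '.' (not opp) -> no flip
Dir SW: first cell '.' (not opp) -> no flip
Dir S: first cell '.' (not opp) -> no flip
Dir SE: first cell '.' (not opp) -> no flip
All flips: (4,4) (5,5)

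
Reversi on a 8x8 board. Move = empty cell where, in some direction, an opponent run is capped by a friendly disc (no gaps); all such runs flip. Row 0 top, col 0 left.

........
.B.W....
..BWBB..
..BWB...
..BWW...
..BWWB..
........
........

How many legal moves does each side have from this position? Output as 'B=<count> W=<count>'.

-- B to move --
(0,2): flips 1 -> legal
(0,3): no bracket -> illegal
(0,4): flips 1 -> legal
(1,2): flips 1 -> legal
(1,4): flips 1 -> legal
(3,5): no bracket -> illegal
(4,5): flips 2 -> legal
(6,2): no bracket -> illegal
(6,3): no bracket -> illegal
(6,4): flips 3 -> legal
(6,5): flips 2 -> legal
B mobility = 7
-- W to move --
(0,0): flips 2 -> legal
(0,1): no bracket -> illegal
(0,2): no bracket -> illegal
(1,0): no bracket -> illegal
(1,2): no bracket -> illegal
(1,4): flips 2 -> legal
(1,5): flips 1 -> legal
(1,6): flips 2 -> legal
(2,0): no bracket -> illegal
(2,1): flips 2 -> legal
(2,6): flips 2 -> legal
(3,1): flips 3 -> legal
(3,5): flips 2 -> legal
(3,6): no bracket -> illegal
(4,1): flips 2 -> legal
(4,5): flips 1 -> legal
(4,6): no bracket -> illegal
(5,1): flips 2 -> legal
(5,6): flips 1 -> legal
(6,1): flips 1 -> legal
(6,2): no bracket -> illegal
(6,3): no bracket -> illegal
(6,4): no bracket -> illegal
(6,5): no bracket -> illegal
(6,6): flips 1 -> legal
W mobility = 14

Answer: B=7 W=14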